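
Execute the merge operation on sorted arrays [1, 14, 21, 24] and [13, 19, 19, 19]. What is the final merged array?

Merging process:

Compare 1 vs 13: take 1 from left. Merged: [1]
Compare 14 vs 13: take 13 from right. Merged: [1, 13]
Compare 14 vs 19: take 14 from left. Merged: [1, 13, 14]
Compare 21 vs 19: take 19 from right. Merged: [1, 13, 14, 19]
Compare 21 vs 19: take 19 from right. Merged: [1, 13, 14, 19, 19]
Compare 21 vs 19: take 19 from right. Merged: [1, 13, 14, 19, 19, 19]
Append remaining from left: [21, 24]. Merged: [1, 13, 14, 19, 19, 19, 21, 24]

Final merged array: [1, 13, 14, 19, 19, 19, 21, 24]
Total comparisons: 6

The merged array is [1, 13, 14, 19, 19, 19, 21, 24], requiring 6 comparisons. The merge step runs in O(n) time where n is the total number of elements.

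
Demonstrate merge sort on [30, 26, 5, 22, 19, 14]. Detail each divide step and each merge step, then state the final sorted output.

Merge sort trace:

Split: [30, 26, 5, 22, 19, 14] -> [30, 26, 5] and [22, 19, 14]
  Split: [30, 26, 5] -> [30] and [26, 5]
    Split: [26, 5] -> [26] and [5]
    Merge: [26] + [5] -> [5, 26]
  Merge: [30] + [5, 26] -> [5, 26, 30]
  Split: [22, 19, 14] -> [22] and [19, 14]
    Split: [19, 14] -> [19] and [14]
    Merge: [19] + [14] -> [14, 19]
  Merge: [22] + [14, 19] -> [14, 19, 22]
Merge: [5, 26, 30] + [14, 19, 22] -> [5, 14, 19, 22, 26, 30]

Final sorted array: [5, 14, 19, 22, 26, 30]

The merge sort proceeds by recursively splitting the array and merging sorted halves.
After all merges, the sorted array is [5, 14, 19, 22, 26, 30].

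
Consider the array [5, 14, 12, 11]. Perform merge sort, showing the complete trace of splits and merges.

Merge sort trace:

Split: [5, 14, 12, 11] -> [5, 14] and [12, 11]
  Split: [5, 14] -> [5] and [14]
  Merge: [5] + [14] -> [5, 14]
  Split: [12, 11] -> [12] and [11]
  Merge: [12] + [11] -> [11, 12]
Merge: [5, 14] + [11, 12] -> [5, 11, 12, 14]

Final sorted array: [5, 11, 12, 14]

The merge sort proceeds by recursively splitting the array and merging sorted halves.
After all merges, the sorted array is [5, 11, 12, 14].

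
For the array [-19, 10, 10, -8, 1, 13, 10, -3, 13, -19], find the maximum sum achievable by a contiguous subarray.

Using Kadane's algorithm on [-19, 10, 10, -8, 1, 13, 10, -3, 13, -19]:

Scanning through the array:
Position 1 (value 10): max_ending_here = 10, max_so_far = 10
Position 2 (value 10): max_ending_here = 20, max_so_far = 20
Position 3 (value -8): max_ending_here = 12, max_so_far = 20
Position 4 (value 1): max_ending_here = 13, max_so_far = 20
Position 5 (value 13): max_ending_here = 26, max_so_far = 26
Position 6 (value 10): max_ending_here = 36, max_so_far = 36
Position 7 (value -3): max_ending_here = 33, max_so_far = 36
Position 8 (value 13): max_ending_here = 46, max_so_far = 46
Position 9 (value -19): max_ending_here = 27, max_so_far = 46

Maximum subarray: [10, 10, -8, 1, 13, 10, -3, 13]
Maximum sum: 46

The maximum subarray is [10, 10, -8, 1, 13, 10, -3, 13] with sum 46. This subarray runs from index 1 to index 8.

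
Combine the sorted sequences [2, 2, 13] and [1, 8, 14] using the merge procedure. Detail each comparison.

Merging process:

Compare 2 vs 1: take 1 from right. Merged: [1]
Compare 2 vs 8: take 2 from left. Merged: [1, 2]
Compare 2 vs 8: take 2 from left. Merged: [1, 2, 2]
Compare 13 vs 8: take 8 from right. Merged: [1, 2, 2, 8]
Compare 13 vs 14: take 13 from left. Merged: [1, 2, 2, 8, 13]
Append remaining from right: [14]. Merged: [1, 2, 2, 8, 13, 14]

Final merged array: [1, 2, 2, 8, 13, 14]
Total comparisons: 5

The merged array is [1, 2, 2, 8, 13, 14], requiring 5 comparisons. The merge step runs in O(n) time where n is the total number of elements.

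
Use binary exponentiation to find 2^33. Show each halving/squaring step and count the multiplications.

Computing 2^33 by squaring (build up from 2^1; each line after the first costs one multiplication):

2^1 = 2
2^2 = (2^1)^2 = 2^2 = 4
2^4 = (2^2)^2 = 4^2 = 16
2^8 = (2^4)^2 = 16^2 = 256
2^16 = (2^8)^2 = 256^2 = 65536
2^32 = (2^16)^2 = 65536^2 = 4294967296
2^33 = 2 * 2^32 = 2 * 4294967296 = 8589934592

Result: 8589934592
Multiplications needed: 6 (6 lines after 2^1)

2^33 = 8589934592. Using exponentiation by squaring, this requires 6 multiplications. The key idea: if the exponent is even, square the half-power; if odd, multiply by the base once.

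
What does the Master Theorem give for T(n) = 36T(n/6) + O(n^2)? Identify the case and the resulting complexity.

Master Theorem for T(n) = 36T(n/6) + O(n^2):

a = 36, b = 6, c = 2
log_b(a) = log_6(36) = 2.0000

Case 2: c = 2 = log_6(36) = 2.0000
T(n) = O(n^2 log n) = O(n^2 log n)

For T(n) = 36T(n/6) + O(n^2): log_6(36) = 2.0000. This is Case 2 of the Master Theorem (c = log_b(a), equal work at all levels), giving O(n^2 log n).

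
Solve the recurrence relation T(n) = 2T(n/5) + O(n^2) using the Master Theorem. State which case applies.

Master Theorem for T(n) = 2T(n/5) + O(n^2):

a = 2, b = 5, c = 2
log_b(a) = log_5(2) = 0.4307

Case 3: c = 2 > log_5(2) = 0.4307
T(n) = O(n^2) = O(n^2)

For T(n) = 2T(n/5) + O(n^2): log_5(2) = 0.4307. This is Case 3 of the Master Theorem (c > log_b(a), work dominated by root), giving O(n^2).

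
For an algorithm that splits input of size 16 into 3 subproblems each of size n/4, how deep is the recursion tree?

For divide and conquer with division factor 4:

Problem sizes at each level:
Level 0: 16
Level 1: 4
Level 2: 1

The root is level 0 and the size-1 base case is level 2 (the tree spans levels 0 through 2, i.e. 3 levels counting the root), so the depth is the number of divisions: log_4(16) = 2

The recursion tree depth is log_4(16) = 2. At each level, the problem size is divided by 4, so it takes 2 divisions to reduce to a base case of size 1. The algorithm makes 3 recursive calls at each level.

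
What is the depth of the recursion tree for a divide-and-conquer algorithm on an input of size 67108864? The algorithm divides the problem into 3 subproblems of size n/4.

For divide and conquer with division factor 4:

Problem sizes at each level:
Level 0: 67108864
Level 1: 16777216
Level 2: 4194304
Level 3: 1048576
Level 4: 262144
Level 5: 65536
Level 6: 16384
Level 7: 4096
Level 8: 1024
Level 9: 256
Level 10: 64
Level 11: 16
Level 12: 4
Level 13: 1

The root is level 0 and the size-1 base case is level 13 (the tree spans levels 0 through 13, i.e. 14 levels counting the root), so the depth is the number of divisions: log_4(67108864) = 13

The recursion tree depth is log_4(67108864) = 13. At each level, the problem size is divided by 4, so it takes 13 divisions to reduce to a base case of size 1. The algorithm makes 3 recursive calls at each level.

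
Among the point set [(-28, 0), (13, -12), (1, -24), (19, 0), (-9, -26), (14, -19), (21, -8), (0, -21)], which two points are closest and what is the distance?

Computing all pairwise distances among 8 points:

d((-28, 0), (13, -12)) = 42.72
d((-28, 0), (1, -24)) = 37.6431
d((-28, 0), (19, 0)) = 47.0
d((-28, 0), (-9, -26)) = 32.2025
d((-28, 0), (14, -19)) = 46.0977
d((-28, 0), (21, -8)) = 49.6488
d((-28, 0), (0, -21)) = 35.0
d((13, -12), (1, -24)) = 16.9706
d((13, -12), (19, 0)) = 13.4164
d((13, -12), (-9, -26)) = 26.0768
d((13, -12), (14, -19)) = 7.0711
d((13, -12), (21, -8)) = 8.9443
d((13, -12), (0, -21)) = 15.8114
d((1, -24), (19, 0)) = 30.0
d((1, -24), (-9, -26)) = 10.198
d((1, -24), (14, -19)) = 13.9284
d((1, -24), (21, -8)) = 25.6125
d((1, -24), (0, -21)) = 3.1623 <-- minimum
d((19, 0), (-9, -26)) = 38.2099
d((19, 0), (14, -19)) = 19.6469
d((19, 0), (21, -8)) = 8.2462
d((19, 0), (0, -21)) = 28.3196
d((-9, -26), (14, -19)) = 24.0416
d((-9, -26), (21, -8)) = 34.9857
d((-9, -26), (0, -21)) = 10.2956
d((14, -19), (21, -8)) = 13.0384
d((14, -19), (0, -21)) = 14.1421
d((21, -8), (0, -21)) = 24.6982

Closest pair: (1, -24) and (0, -21) with distance 3.1623

The closest pair is (1, -24) and (0, -21) with Euclidean distance 3.1623. For 8 points, brute-force pairwise comparison is shown above. For large n, the divide-and-conquer algorithm (sort by x, recurse on halves, check the dividing strip) achieves O(n log n).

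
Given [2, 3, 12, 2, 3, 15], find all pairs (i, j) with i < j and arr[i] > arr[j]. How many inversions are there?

Finding inversions in [2, 3, 12, 2, 3, 15]:

(1, 3): arr[1]=3 > arr[3]=2
(2, 3): arr[2]=12 > arr[3]=2
(2, 4): arr[2]=12 > arr[4]=3

Total inversions: 3

The array has 3 inversion(s): (1,3), (2,3), (2,4). Each pair (i,j) satisfies i < j and arr[i] > arr[j].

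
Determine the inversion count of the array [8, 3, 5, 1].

Finding inversions in [8, 3, 5, 1]:

(0, 1): arr[0]=8 > arr[1]=3
(0, 2): arr[0]=8 > arr[2]=5
(0, 3): arr[0]=8 > arr[3]=1
(1, 3): arr[1]=3 > arr[3]=1
(2, 3): arr[2]=5 > arr[3]=1

Total inversions: 5

The array has 5 inversion(s): (0,1), (0,2), (0,3), (1,3), (2,3). Each pair (i,j) satisfies i < j and arr[i] > arr[j].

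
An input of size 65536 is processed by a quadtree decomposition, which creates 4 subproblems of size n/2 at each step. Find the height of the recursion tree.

For divide and conquer with division factor 2:

Problem sizes at each level:
Level 0: 65536
Level 1: 32768
Level 2: 16384
Level 3: 8192
Level 4: 4096
Level 5: 2048
Level 6: 1024
Level 7: 512
Level 8: 256
Level 9: 128
Level 10: 64
Level 11: 32
Level 12: 16
Level 13: 8
Level 14: 4
Level 15: 2
Level 16: 1

The root is level 0 and the size-1 base case is level 16 (the tree spans levels 0 through 16, i.e. 17 levels counting the root), so the depth is the number of divisions: log_2(65536) = 16

The recursion tree depth is log_2(65536) = 16. At each level, the problem size is divided by 2, so it takes 16 divisions to reduce to a base case of size 1. The algorithm makes 4 recursive calls at each level.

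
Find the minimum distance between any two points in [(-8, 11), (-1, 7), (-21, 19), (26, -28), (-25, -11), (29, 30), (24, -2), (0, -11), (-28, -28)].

Computing all pairwise distances among 9 points:

d((-8, 11), (-1, 7)) = 8.0623 <-- minimum
d((-8, 11), (-21, 19)) = 15.2643
d((-8, 11), (26, -28)) = 51.7397
d((-8, 11), (-25, -11)) = 27.8029
d((-8, 11), (29, 30)) = 41.5933
d((-8, 11), (24, -2)) = 34.5398
d((-8, 11), (0, -11)) = 23.4094
d((-8, 11), (-28, -28)) = 43.8292
d((-1, 7), (-21, 19)) = 23.3238
d((-1, 7), (26, -28)) = 44.2041
d((-1, 7), (-25, -11)) = 30.0
d((-1, 7), (29, 30)) = 37.8021
d((-1, 7), (24, -2)) = 26.5707
d((-1, 7), (0, -11)) = 18.0278
d((-1, 7), (-28, -28)) = 44.2041
d((-21, 19), (26, -28)) = 66.468
d((-21, 19), (-25, -11)) = 30.2655
d((-21, 19), (29, 30)) = 51.1957
d((-21, 19), (24, -2)) = 49.6588
d((-21, 19), (0, -11)) = 36.6197
d((-21, 19), (-28, -28)) = 47.5184
d((26, -28), (-25, -11)) = 53.7587
d((26, -28), (29, 30)) = 58.0775
d((26, -28), (24, -2)) = 26.0768
d((26, -28), (0, -11)) = 31.0644
d((26, -28), (-28, -28)) = 54.0
d((-25, -11), (29, 30)) = 67.8012
d((-25, -11), (24, -2)) = 49.8197
d((-25, -11), (0, -11)) = 25.0
d((-25, -11), (-28, -28)) = 17.2627
d((29, 30), (24, -2)) = 32.3883
d((29, 30), (0, -11)) = 50.2195
d((29, 30), (-28, -28)) = 81.3204
d((24, -2), (0, -11)) = 25.632
d((24, -2), (-28, -28)) = 58.1378
d((0, -11), (-28, -28)) = 32.7567

Closest pair: (-8, 11) and (-1, 7) with distance 8.0623

The closest pair is (-8, 11) and (-1, 7) with Euclidean distance 8.0623. For 9 points, brute-force pairwise comparison is shown above. For large n, the divide-and-conquer algorithm (sort by x, recurse on halves, check the dividing strip) achieves O(n log n).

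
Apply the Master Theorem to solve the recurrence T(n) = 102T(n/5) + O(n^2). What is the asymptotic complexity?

Master Theorem for T(n) = 102T(n/5) + O(n^2):

a = 102, b = 5, c = 2
log_b(a) = log_5(102) = 2.8737

Case 1: c = 2 < log_5(102) = 2.8737
T(n) = O(n^(log_5 102))

For T(n) = 102T(n/5) + O(n^2): log_5(102) = 2.8737. This is Case 1 of the Master Theorem (c < log_b(a), work dominated by leaves), giving O(n^(log_5 102)).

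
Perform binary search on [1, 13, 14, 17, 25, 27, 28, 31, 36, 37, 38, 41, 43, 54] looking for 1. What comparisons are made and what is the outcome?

Binary search for 1 in [1, 13, 14, 17, 25, 27, 28, 31, 36, 37, 38, 41, 43, 54]:

lo=0, hi=13, mid=6, arr[mid]=28 -> 28 > 1, search left half
lo=0, hi=5, mid=2, arr[mid]=14 -> 14 > 1, search left half
lo=0, hi=1, mid=0, arr[mid]=1 -> Found target at index 0!

Binary search finds 1 at index 0 after 3 comparisons. The search repeatedly halves the search space by comparing with the middle element.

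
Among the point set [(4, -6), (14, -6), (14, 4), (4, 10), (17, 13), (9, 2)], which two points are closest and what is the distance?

Computing all pairwise distances among 6 points:

d((4, -6), (14, -6)) = 10.0
d((4, -6), (14, 4)) = 14.1421
d((4, -6), (4, 10)) = 16.0
d((4, -6), (17, 13)) = 23.0217
d((4, -6), (9, 2)) = 9.434
d((14, -6), (14, 4)) = 10.0
d((14, -6), (4, 10)) = 18.868
d((14, -6), (17, 13)) = 19.2354
d((14, -6), (9, 2)) = 9.434
d((14, 4), (4, 10)) = 11.6619
d((14, 4), (17, 13)) = 9.4868
d((14, 4), (9, 2)) = 5.3852 <-- minimum
d((4, 10), (17, 13)) = 13.3417
d((4, 10), (9, 2)) = 9.434
d((17, 13), (9, 2)) = 13.6015

Closest pair: (14, 4) and (9, 2) with distance 5.3852

The closest pair is (14, 4) and (9, 2) with Euclidean distance 5.3852. For 6 points, brute-force pairwise comparison is shown above. For large n, the divide-and-conquer algorithm (sort by x, recurse on halves, check the dividing strip) achieves O(n log n).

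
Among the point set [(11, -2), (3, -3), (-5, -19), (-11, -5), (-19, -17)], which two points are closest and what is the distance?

Computing all pairwise distances among 5 points:

d((11, -2), (3, -3)) = 8.0623 <-- minimum
d((11, -2), (-5, -19)) = 23.3452
d((11, -2), (-11, -5)) = 22.2036
d((11, -2), (-19, -17)) = 33.541
d((3, -3), (-5, -19)) = 17.8885
d((3, -3), (-11, -5)) = 14.1421
d((3, -3), (-19, -17)) = 26.0768
d((-5, -19), (-11, -5)) = 15.2315
d((-5, -19), (-19, -17)) = 14.1421
d((-11, -5), (-19, -17)) = 14.4222

Closest pair: (11, -2) and (3, -3) with distance 8.0623

The closest pair is (11, -2) and (3, -3) with Euclidean distance 8.0623. For 5 points, brute-force pairwise comparison is shown above. For large n, the divide-and-conquer algorithm (sort by x, recurse on halves, check the dividing strip) achieves O(n log n).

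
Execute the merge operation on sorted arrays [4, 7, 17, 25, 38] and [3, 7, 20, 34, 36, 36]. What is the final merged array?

Merging process:

Compare 4 vs 3: take 3 from right. Merged: [3]
Compare 4 vs 7: take 4 from left. Merged: [3, 4]
Compare 7 vs 7: take 7 from left. Merged: [3, 4, 7]
Compare 17 vs 7: take 7 from right. Merged: [3, 4, 7, 7]
Compare 17 vs 20: take 17 from left. Merged: [3, 4, 7, 7, 17]
Compare 25 vs 20: take 20 from right. Merged: [3, 4, 7, 7, 17, 20]
Compare 25 vs 34: take 25 from left. Merged: [3, 4, 7, 7, 17, 20, 25]
Compare 38 vs 34: take 34 from right. Merged: [3, 4, 7, 7, 17, 20, 25, 34]
Compare 38 vs 36: take 36 from right. Merged: [3, 4, 7, 7, 17, 20, 25, 34, 36]
Compare 38 vs 36: take 36 from right. Merged: [3, 4, 7, 7, 17, 20, 25, 34, 36, 36]
Append remaining from left: [38]. Merged: [3, 4, 7, 7, 17, 20, 25, 34, 36, 36, 38]

Final merged array: [3, 4, 7, 7, 17, 20, 25, 34, 36, 36, 38]
Total comparisons: 10

The merged array is [3, 4, 7, 7, 17, 20, 25, 34, 36, 36, 38], requiring 10 comparisons. The merge step runs in O(n) time where n is the total number of elements.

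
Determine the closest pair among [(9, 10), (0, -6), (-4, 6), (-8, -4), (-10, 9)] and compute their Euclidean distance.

Computing all pairwise distances among 5 points:

d((9, 10), (0, -6)) = 18.3576
d((9, 10), (-4, 6)) = 13.6015
d((9, 10), (-8, -4)) = 22.0227
d((9, 10), (-10, 9)) = 19.0263
d((0, -6), (-4, 6)) = 12.6491
d((0, -6), (-8, -4)) = 8.2462
d((0, -6), (-10, 9)) = 18.0278
d((-4, 6), (-8, -4)) = 10.7703
d((-4, 6), (-10, 9)) = 6.7082 <-- minimum
d((-8, -4), (-10, 9)) = 13.1529

Closest pair: (-4, 6) and (-10, 9) with distance 6.7082

The closest pair is (-4, 6) and (-10, 9) with Euclidean distance 6.7082. For 5 points, brute-force pairwise comparison is shown above. For large n, the divide-and-conquer algorithm (sort by x, recurse on halves, check the dividing strip) achieves O(n log n).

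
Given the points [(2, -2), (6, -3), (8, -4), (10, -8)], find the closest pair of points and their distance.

Computing all pairwise distances among 4 points:

d((2, -2), (6, -3)) = 4.1231
d((2, -2), (8, -4)) = 6.3246
d((2, -2), (10, -8)) = 10.0
d((6, -3), (8, -4)) = 2.2361 <-- minimum
d((6, -3), (10, -8)) = 6.4031
d((8, -4), (10, -8)) = 4.4721

Closest pair: (6, -3) and (8, -4) with distance 2.2361

The closest pair is (6, -3) and (8, -4) with Euclidean distance 2.2361. For 4 points, brute-force pairwise comparison is shown above. For large n, the divide-and-conquer algorithm (sort by x, recurse on halves, check the dividing strip) achieves O(n log n).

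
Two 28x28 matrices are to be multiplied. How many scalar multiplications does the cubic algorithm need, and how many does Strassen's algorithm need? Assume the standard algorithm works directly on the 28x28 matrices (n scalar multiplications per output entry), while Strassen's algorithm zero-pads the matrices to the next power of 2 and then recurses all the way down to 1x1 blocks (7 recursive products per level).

Matrix multiplication for 28x28 matrices:

Strassen's algorithm requires power-of-2 dimensions. Pad 28x28 to 32x32 (next power of 2).

Standard algorithm: 28^3 = 21952 multiplications
Strassen's algorithm: 7^(log2(32)) = 7^5 = 16807 multiplications
Savings: 21952 - 16807 = 5145 multiplications

Standard: 21952 multiplications (28^3). Strassen: 16807 multiplications (7^5, after padding to 32x32). Strassen reduces 8 recursive multiplications to 7 at each level.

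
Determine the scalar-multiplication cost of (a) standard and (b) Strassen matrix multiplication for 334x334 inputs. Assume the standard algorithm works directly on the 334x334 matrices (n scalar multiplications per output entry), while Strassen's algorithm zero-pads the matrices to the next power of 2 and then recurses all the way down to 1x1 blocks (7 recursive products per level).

Matrix multiplication for 334x334 matrices:

Strassen's algorithm requires power-of-2 dimensions. Pad 334x334 to 512x512 (next power of 2).

Standard algorithm: 334^3 = 37259704 multiplications
Strassen's algorithm: 7^(log2(512)) = 7^9 = 40353607 multiplications
Difference: 37259704 - 40353607 = -3093903 (Strassen uses MORE here due to padding overhead — for small or just-over-power-of-2 n, padding can outweigh the per-level savings)

Standard: 37259704 multiplications (334^3). Strassen: 40353607 multiplications (7^9, after padding to 512x512). Strassen reduces 8 recursive multiplications to 7 at each level.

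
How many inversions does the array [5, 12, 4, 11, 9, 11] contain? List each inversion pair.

Finding inversions in [5, 12, 4, 11, 9, 11]:

(0, 2): arr[0]=5 > arr[2]=4
(1, 2): arr[1]=12 > arr[2]=4
(1, 3): arr[1]=12 > arr[3]=11
(1, 4): arr[1]=12 > arr[4]=9
(1, 5): arr[1]=12 > arr[5]=11
(3, 4): arr[3]=11 > arr[4]=9

Total inversions: 6

The array has 6 inversion(s): (0,2), (1,2), (1,3), (1,4), (1,5), (3,4). Each pair (i,j) satisfies i < j and arr[i] > arr[j].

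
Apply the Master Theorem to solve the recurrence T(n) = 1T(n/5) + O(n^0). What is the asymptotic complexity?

Master Theorem for T(n) = 1T(n/5) + O(n^0):

a = 1, b = 5, c = 0
log_b(a) = log_5(1) = 0.0000

Case 2: c = 0 = log_5(1) = 0.0000
T(n) = O(n^0 log n) = O(log n)

For T(n) = 1T(n/5) + O(n^0): log_5(1) = 0.0000. This is Case 2 of the Master Theorem (c = log_b(a), equal work at all levels), giving O(log n).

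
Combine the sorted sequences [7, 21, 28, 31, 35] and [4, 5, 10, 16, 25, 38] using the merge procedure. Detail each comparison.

Merging process:

Compare 7 vs 4: take 4 from right. Merged: [4]
Compare 7 vs 5: take 5 from right. Merged: [4, 5]
Compare 7 vs 10: take 7 from left. Merged: [4, 5, 7]
Compare 21 vs 10: take 10 from right. Merged: [4, 5, 7, 10]
Compare 21 vs 16: take 16 from right. Merged: [4, 5, 7, 10, 16]
Compare 21 vs 25: take 21 from left. Merged: [4, 5, 7, 10, 16, 21]
Compare 28 vs 25: take 25 from right. Merged: [4, 5, 7, 10, 16, 21, 25]
Compare 28 vs 38: take 28 from left. Merged: [4, 5, 7, 10, 16, 21, 25, 28]
Compare 31 vs 38: take 31 from left. Merged: [4, 5, 7, 10, 16, 21, 25, 28, 31]
Compare 35 vs 38: take 35 from left. Merged: [4, 5, 7, 10, 16, 21, 25, 28, 31, 35]
Append remaining from right: [38]. Merged: [4, 5, 7, 10, 16, 21, 25, 28, 31, 35, 38]

Final merged array: [4, 5, 7, 10, 16, 21, 25, 28, 31, 35, 38]
Total comparisons: 10

The merged array is [4, 5, 7, 10, 16, 21, 25, 28, 31, 35, 38], requiring 10 comparisons. The merge step runs in O(n) time where n is the total number of elements.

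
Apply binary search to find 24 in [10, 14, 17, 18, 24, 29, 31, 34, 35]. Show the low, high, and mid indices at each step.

Binary search for 24 in [10, 14, 17, 18, 24, 29, 31, 34, 35]:

lo=0, hi=8, mid=4, arr[mid]=24 -> Found target at index 4!

Binary search finds 24 at index 4 after 1 comparisons. The search repeatedly halves the search space by comparing with the middle element.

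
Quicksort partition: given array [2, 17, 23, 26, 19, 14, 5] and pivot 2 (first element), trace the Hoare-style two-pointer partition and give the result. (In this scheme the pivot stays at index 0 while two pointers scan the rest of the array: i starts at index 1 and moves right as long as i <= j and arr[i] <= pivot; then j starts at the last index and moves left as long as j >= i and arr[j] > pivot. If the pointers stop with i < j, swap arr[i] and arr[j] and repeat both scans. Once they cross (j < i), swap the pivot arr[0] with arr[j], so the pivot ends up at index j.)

Hoare-style two-pointer partition with pivot = 2:

Initial array: [2, 17, 23, 26, 19, 14, 5]

Pointers start at i = 1, j = 6.
i ends at 1, j ends at 0: the pointers have crossed (j < i), so scanning stops.

j = 0, so swapping arr[0] with arr[j] leaves the pivot at position 0: [2, 17, 23, 26, 19, 14, 5]
Pivot position: 0

After partitioning with pivot 2, the array becomes [2, 17, 23, 26, 19, 14, 5]. The pivot is placed at index 0. All elements to the left of the pivot are <= 2, and all elements to the right are > 2.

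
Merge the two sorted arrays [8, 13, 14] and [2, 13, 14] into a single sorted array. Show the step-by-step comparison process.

Merging process:

Compare 8 vs 2: take 2 from right. Merged: [2]
Compare 8 vs 13: take 8 from left. Merged: [2, 8]
Compare 13 vs 13: take 13 from left. Merged: [2, 8, 13]
Compare 14 vs 13: take 13 from right. Merged: [2, 8, 13, 13]
Compare 14 vs 14: take 14 from left. Merged: [2, 8, 13, 13, 14]
Append remaining from right: [14]. Merged: [2, 8, 13, 13, 14, 14]

Final merged array: [2, 8, 13, 13, 14, 14]
Total comparisons: 5

The merged array is [2, 8, 13, 13, 14, 14], requiring 5 comparisons. The merge step runs in O(n) time where n is the total number of elements.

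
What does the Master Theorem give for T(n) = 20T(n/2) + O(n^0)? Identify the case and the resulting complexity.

Master Theorem for T(n) = 20T(n/2) + O(n^0):

a = 20, b = 2, c = 0
log_b(a) = log_2(20) = 4.3219

Case 1: c = 0 < log_2(20) = 4.3219
T(n) = O(n^(log_2 20))

For T(n) = 20T(n/2) + O(n^0): log_2(20) = 4.3219. This is Case 1 of the Master Theorem (c < log_b(a), work dominated by leaves), giving O(n^(log_2 20)).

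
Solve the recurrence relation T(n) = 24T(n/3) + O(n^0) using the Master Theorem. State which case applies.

Master Theorem for T(n) = 24T(n/3) + O(n^0):

a = 24, b = 3, c = 0
log_b(a) = log_3(24) = 2.8928

Case 1: c = 0 < log_3(24) = 2.8928
T(n) = O(n^(log_3 24))

For T(n) = 24T(n/3) + O(n^0): log_3(24) = 2.8928. This is Case 1 of the Master Theorem (c < log_b(a), work dominated by leaves), giving O(n^(log_3 24)).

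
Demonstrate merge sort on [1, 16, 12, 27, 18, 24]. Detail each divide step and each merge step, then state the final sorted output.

Merge sort trace:

Split: [1, 16, 12, 27, 18, 24] -> [1, 16, 12] and [27, 18, 24]
  Split: [1, 16, 12] -> [1] and [16, 12]
    Split: [16, 12] -> [16] and [12]
    Merge: [16] + [12] -> [12, 16]
  Merge: [1] + [12, 16] -> [1, 12, 16]
  Split: [27, 18, 24] -> [27] and [18, 24]
    Split: [18, 24] -> [18] and [24]
    Merge: [18] + [24] -> [18, 24]
  Merge: [27] + [18, 24] -> [18, 24, 27]
Merge: [1, 12, 16] + [18, 24, 27] -> [1, 12, 16, 18, 24, 27]

Final sorted array: [1, 12, 16, 18, 24, 27]

The merge sort proceeds by recursively splitting the array and merging sorted halves.
After all merges, the sorted array is [1, 12, 16, 18, 24, 27].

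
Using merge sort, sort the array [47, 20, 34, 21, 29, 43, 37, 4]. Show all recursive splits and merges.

Merge sort trace:

Split: [47, 20, 34, 21, 29, 43, 37, 4] -> [47, 20, 34, 21] and [29, 43, 37, 4]
  Split: [47, 20, 34, 21] -> [47, 20] and [34, 21]
    Split: [47, 20] -> [47] and [20]
    Merge: [47] + [20] -> [20, 47]
    Split: [34, 21] -> [34] and [21]
    Merge: [34] + [21] -> [21, 34]
  Merge: [20, 47] + [21, 34] -> [20, 21, 34, 47]
  Split: [29, 43, 37, 4] -> [29, 43] and [37, 4]
    Split: [29, 43] -> [29] and [43]
    Merge: [29] + [43] -> [29, 43]
    Split: [37, 4] -> [37] and [4]
    Merge: [37] + [4] -> [4, 37]
  Merge: [29, 43] + [4, 37] -> [4, 29, 37, 43]
Merge: [20, 21, 34, 47] + [4, 29, 37, 43] -> [4, 20, 21, 29, 34, 37, 43, 47]

Final sorted array: [4, 20, 21, 29, 34, 37, 43, 47]

The merge sort proceeds by recursively splitting the array and merging sorted halves.
After all merges, the sorted array is [4, 20, 21, 29, 34, 37, 43, 47].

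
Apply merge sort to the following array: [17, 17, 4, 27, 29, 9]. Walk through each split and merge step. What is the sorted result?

Merge sort trace:

Split: [17, 17, 4, 27, 29, 9] -> [17, 17, 4] and [27, 29, 9]
  Split: [17, 17, 4] -> [17] and [17, 4]
    Split: [17, 4] -> [17] and [4]
    Merge: [17] + [4] -> [4, 17]
  Merge: [17] + [4, 17] -> [4, 17, 17]
  Split: [27, 29, 9] -> [27] and [29, 9]
    Split: [29, 9] -> [29] and [9]
    Merge: [29] + [9] -> [9, 29]
  Merge: [27] + [9, 29] -> [9, 27, 29]
Merge: [4, 17, 17] + [9, 27, 29] -> [4, 9, 17, 17, 27, 29]

Final sorted array: [4, 9, 17, 17, 27, 29]

The merge sort proceeds by recursively splitting the array and merging sorted halves.
After all merges, the sorted array is [4, 9, 17, 17, 27, 29].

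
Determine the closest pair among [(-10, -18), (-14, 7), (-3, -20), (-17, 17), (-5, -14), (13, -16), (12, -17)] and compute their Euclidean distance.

Computing all pairwise distances among 7 points:

d((-10, -18), (-14, 7)) = 25.318
d((-10, -18), (-3, -20)) = 7.2801
d((-10, -18), (-17, 17)) = 35.6931
d((-10, -18), (-5, -14)) = 6.4031
d((-10, -18), (13, -16)) = 23.0868
d((-10, -18), (12, -17)) = 22.0227
d((-14, 7), (-3, -20)) = 29.1548
d((-14, 7), (-17, 17)) = 10.4403
d((-14, 7), (-5, -14)) = 22.8473
d((-14, 7), (13, -16)) = 35.4683
d((-14, 7), (12, -17)) = 35.3836
d((-3, -20), (-17, 17)) = 39.5601
d((-3, -20), (-5, -14)) = 6.3246
d((-3, -20), (13, -16)) = 16.4924
d((-3, -20), (12, -17)) = 15.2971
d((-17, 17), (-5, -14)) = 33.2415
d((-17, 17), (13, -16)) = 44.5982
d((-17, 17), (12, -17)) = 44.6878
d((-5, -14), (13, -16)) = 18.1108
d((-5, -14), (12, -17)) = 17.2627
d((13, -16), (12, -17)) = 1.4142 <-- minimum

Closest pair: (13, -16) and (12, -17) with distance 1.4142

The closest pair is (13, -16) and (12, -17) with Euclidean distance 1.4142. For 7 points, brute-force pairwise comparison is shown above. For large n, the divide-and-conquer algorithm (sort by x, recurse on halves, check the dividing strip) achieves O(n log n).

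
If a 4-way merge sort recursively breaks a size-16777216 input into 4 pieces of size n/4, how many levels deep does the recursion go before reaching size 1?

For divide and conquer with division factor 4:

Problem sizes at each level:
Level 0: 16777216
Level 1: 4194304
Level 2: 1048576
Level 3: 262144
Level 4: 65536
Level 5: 16384
Level 6: 4096
Level 7: 1024
Level 8: 256
Level 9: 64
Level 10: 16
Level 11: 4
Level 12: 1

The root is level 0 and the size-1 base case is level 12 (the tree spans levels 0 through 12, i.e. 13 levels counting the root), so the depth is the number of divisions: log_4(16777216) = 12

The recursion tree depth is log_4(16777216) = 12. At each level, the problem size is divided by 4, so it takes 12 divisions to reduce to a base case of size 1. The algorithm makes 4 recursive calls at each level.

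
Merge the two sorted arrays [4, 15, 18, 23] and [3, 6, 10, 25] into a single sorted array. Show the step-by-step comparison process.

Merging process:

Compare 4 vs 3: take 3 from right. Merged: [3]
Compare 4 vs 6: take 4 from left. Merged: [3, 4]
Compare 15 vs 6: take 6 from right. Merged: [3, 4, 6]
Compare 15 vs 10: take 10 from right. Merged: [3, 4, 6, 10]
Compare 15 vs 25: take 15 from left. Merged: [3, 4, 6, 10, 15]
Compare 18 vs 25: take 18 from left. Merged: [3, 4, 6, 10, 15, 18]
Compare 23 vs 25: take 23 from left. Merged: [3, 4, 6, 10, 15, 18, 23]
Append remaining from right: [25]. Merged: [3, 4, 6, 10, 15, 18, 23, 25]

Final merged array: [3, 4, 6, 10, 15, 18, 23, 25]
Total comparisons: 7

The merged array is [3, 4, 6, 10, 15, 18, 23, 25], requiring 7 comparisons. The merge step runs in O(n) time where n is the total number of elements.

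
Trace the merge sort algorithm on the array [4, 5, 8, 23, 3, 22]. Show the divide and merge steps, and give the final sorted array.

Merge sort trace:

Split: [4, 5, 8, 23, 3, 22] -> [4, 5, 8] and [23, 3, 22]
  Split: [4, 5, 8] -> [4] and [5, 8]
    Split: [5, 8] -> [5] and [8]
    Merge: [5] + [8] -> [5, 8]
  Merge: [4] + [5, 8] -> [4, 5, 8]
  Split: [23, 3, 22] -> [23] and [3, 22]
    Split: [3, 22] -> [3] and [22]
    Merge: [3] + [22] -> [3, 22]
  Merge: [23] + [3, 22] -> [3, 22, 23]
Merge: [4, 5, 8] + [3, 22, 23] -> [3, 4, 5, 8, 22, 23]

Final sorted array: [3, 4, 5, 8, 22, 23]

The merge sort proceeds by recursively splitting the array and merging sorted halves.
After all merges, the sorted array is [3, 4, 5, 8, 22, 23].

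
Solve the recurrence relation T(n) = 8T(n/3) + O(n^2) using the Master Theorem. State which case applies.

Master Theorem for T(n) = 8T(n/3) + O(n^2):

a = 8, b = 3, c = 2
log_b(a) = log_3(8) = 1.8928

Case 3: c = 2 > log_3(8) = 1.8928
T(n) = O(n^2) = O(n^2)

For T(n) = 8T(n/3) + O(n^2): log_3(8) = 1.8928. This is Case 3 of the Master Theorem (c > log_b(a), work dominated by root), giving O(n^2).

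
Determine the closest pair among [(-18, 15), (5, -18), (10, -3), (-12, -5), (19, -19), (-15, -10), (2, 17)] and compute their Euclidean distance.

Computing all pairwise distances among 7 points:

d((-18, 15), (5, -18)) = 40.2244
d((-18, 15), (10, -3)) = 33.2866
d((-18, 15), (-12, -5)) = 20.8806
d((-18, 15), (19, -19)) = 50.2494
d((-18, 15), (-15, -10)) = 25.1794
d((-18, 15), (2, 17)) = 20.0998
d((5, -18), (10, -3)) = 15.8114
d((5, -18), (-12, -5)) = 21.4009
d((5, -18), (19, -19)) = 14.0357
d((5, -18), (-15, -10)) = 21.5407
d((5, -18), (2, 17)) = 35.1283
d((10, -3), (-12, -5)) = 22.0907
d((10, -3), (19, -19)) = 18.3576
d((10, -3), (-15, -10)) = 25.9615
d((10, -3), (2, 17)) = 21.5407
d((-12, -5), (19, -19)) = 34.0147
d((-12, -5), (-15, -10)) = 5.831 <-- minimum
d((-12, -5), (2, 17)) = 26.0768
d((19, -19), (-15, -10)) = 35.171
d((19, -19), (2, 17)) = 39.8121
d((-15, -10), (2, 17)) = 31.9061

Closest pair: (-12, -5) and (-15, -10) with distance 5.831

The closest pair is (-12, -5) and (-15, -10) with Euclidean distance 5.831. For 7 points, brute-force pairwise comparison is shown above. For large n, the divide-and-conquer algorithm (sort by x, recurse on halves, check the dividing strip) achieves O(n log n).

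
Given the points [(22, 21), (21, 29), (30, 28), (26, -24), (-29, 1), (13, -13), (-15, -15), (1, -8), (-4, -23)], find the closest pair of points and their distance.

Computing all pairwise distances among 9 points:

d((22, 21), (21, 29)) = 8.0623 <-- minimum
d((22, 21), (30, 28)) = 10.6301
d((22, 21), (26, -24)) = 45.1774
d((22, 21), (-29, 1)) = 54.7814
d((22, 21), (13, -13)) = 35.171
d((22, 21), (-15, -15)) = 51.6236
d((22, 21), (1, -8)) = 35.805
d((22, 21), (-4, -23)) = 51.1077
d((21, 29), (30, 28)) = 9.0554
d((21, 29), (26, -24)) = 53.2353
d((21, 29), (-29, 1)) = 57.3062
d((21, 29), (13, -13)) = 42.7551
d((21, 29), (-15, -15)) = 56.8507
d((21, 29), (1, -8)) = 42.0595
d((21, 29), (-4, -23)) = 57.6975
d((30, 28), (26, -24)) = 52.1536
d((30, 28), (-29, 1)) = 64.8845
d((30, 28), (13, -13)) = 44.3847
d((30, 28), (-15, -15)) = 62.2415
d((30, 28), (1, -8)) = 46.2277
d((30, 28), (-4, -23)) = 61.2944
d((26, -24), (-29, 1)) = 60.4152
d((26, -24), (13, -13)) = 17.0294
d((26, -24), (-15, -15)) = 41.9762
d((26, -24), (1, -8)) = 29.6816
d((26, -24), (-4, -23)) = 30.0167
d((-29, 1), (13, -13)) = 44.2719
d((-29, 1), (-15, -15)) = 21.2603
d((-29, 1), (1, -8)) = 31.3209
d((-29, 1), (-4, -23)) = 34.6554
d((13, -13), (-15, -15)) = 28.0713
d((13, -13), (1, -8)) = 13.0
d((13, -13), (-4, -23)) = 19.7231
d((-15, -15), (1, -8)) = 17.4642
d((-15, -15), (-4, -23)) = 13.6015
d((1, -8), (-4, -23)) = 15.8114

Closest pair: (22, 21) and (21, 29) with distance 8.0623

The closest pair is (22, 21) and (21, 29) with Euclidean distance 8.0623. For 9 points, brute-force pairwise comparison is shown above. For large n, the divide-and-conquer algorithm (sort by x, recurse on halves, check the dividing strip) achieves O(n log n).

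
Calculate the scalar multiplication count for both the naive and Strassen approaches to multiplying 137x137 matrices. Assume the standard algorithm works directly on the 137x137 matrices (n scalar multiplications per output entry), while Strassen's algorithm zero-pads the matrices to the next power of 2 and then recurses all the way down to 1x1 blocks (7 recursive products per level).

Matrix multiplication for 137x137 matrices:

Strassen's algorithm requires power-of-2 dimensions. Pad 137x137 to 256x256 (next power of 2).

Standard algorithm: 137^3 = 2571353 multiplications
Strassen's algorithm: 7^(log2(256)) = 7^8 = 5764801 multiplications
Difference: 2571353 - 5764801 = -3193448 (Strassen uses MORE here due to padding overhead — for small or just-over-power-of-2 n, padding can outweigh the per-level savings)

Standard: 2571353 multiplications (137^3). Strassen: 5764801 multiplications (7^8, after padding to 256x256). Strassen reduces 8 recursive multiplications to 7 at each level.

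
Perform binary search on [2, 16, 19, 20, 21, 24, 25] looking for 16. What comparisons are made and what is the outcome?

Binary search for 16 in [2, 16, 19, 20, 21, 24, 25]:

lo=0, hi=6, mid=3, arr[mid]=20 -> 20 > 16, search left half
lo=0, hi=2, mid=1, arr[mid]=16 -> Found target at index 1!

Binary search finds 16 at index 1 after 2 comparisons. The search repeatedly halves the search space by comparing with the middle element.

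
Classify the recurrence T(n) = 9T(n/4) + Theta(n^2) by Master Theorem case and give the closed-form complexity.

Master Theorem for T(n) = 9T(n/4) + O(n^2):

a = 9, b = 4, c = 2
log_b(a) = log_4(9) = 1.5850

Case 3: c = 2 > log_4(9) = 1.5850
T(n) = O(n^2) = O(n^2)

For T(n) = 9T(n/4) + O(n^2): log_4(9) = 1.5850. This is Case 3 of the Master Theorem (c > log_b(a), work dominated by root), giving O(n^2).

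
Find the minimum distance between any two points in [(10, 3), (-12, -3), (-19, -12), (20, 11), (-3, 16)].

Computing all pairwise distances among 5 points:

d((10, 3), (-12, -3)) = 22.8035
d((10, 3), (-19, -12)) = 32.6497
d((10, 3), (20, 11)) = 12.8062
d((10, 3), (-3, 16)) = 18.3848
d((-12, -3), (-19, -12)) = 11.4018 <-- minimum
d((-12, -3), (20, 11)) = 34.9285
d((-12, -3), (-3, 16)) = 21.0238
d((-19, -12), (20, 11)) = 45.2769
d((-19, -12), (-3, 16)) = 32.249
d((20, 11), (-3, 16)) = 23.5372

Closest pair: (-12, -3) and (-19, -12) with distance 11.4018

The closest pair is (-12, -3) and (-19, -12) with Euclidean distance 11.4018. For 5 points, brute-force pairwise comparison is shown above. For large n, the divide-and-conquer algorithm (sort by x, recurse on halves, check the dividing strip) achieves O(n log n).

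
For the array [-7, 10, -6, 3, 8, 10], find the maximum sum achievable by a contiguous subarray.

Using Kadane's algorithm on [-7, 10, -6, 3, 8, 10]:

Scanning through the array:
Position 1 (value 10): max_ending_here = 10, max_so_far = 10
Position 2 (value -6): max_ending_here = 4, max_so_far = 10
Position 3 (value 3): max_ending_here = 7, max_so_far = 10
Position 4 (value 8): max_ending_here = 15, max_so_far = 15
Position 5 (value 10): max_ending_here = 25, max_so_far = 25

Maximum subarray: [10, -6, 3, 8, 10]
Maximum sum: 25

The maximum subarray is [10, -6, 3, 8, 10] with sum 25. This subarray runs from index 1 to index 5.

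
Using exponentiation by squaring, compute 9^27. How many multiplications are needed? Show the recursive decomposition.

Computing 9^27 by squaring (build up from 9^1; each line after the first costs one multiplication):

9^1 = 9
9^2 = (9^1)^2 = 9^2 = 81
9^3 = 9 * 9^2 = 9 * 81 = 729
9^6 = (9^3)^2 = 729^2 = 531441
9^12 = (9^6)^2 = 531441^2 = 282429536481
9^13 = 9 * 9^12 = 9 * 282429536481 = 2541865828329
9^26 = (9^13)^2 = 2541865828329^2 = 6461081889226673298932241
9^27 = 9 * 9^26 = 9 * 6461081889226673298932241 = 58149737003040059690390169

Result: 58149737003040059690390169
Multiplications needed: 7 (7 lines after 9^1)

9^27 = 58149737003040059690390169. Using exponentiation by squaring, this requires 7 multiplications. The key idea: if the exponent is even, square the half-power; if odd, multiply by the base once.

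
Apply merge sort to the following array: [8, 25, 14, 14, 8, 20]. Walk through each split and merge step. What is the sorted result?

Merge sort trace:

Split: [8, 25, 14, 14, 8, 20] -> [8, 25, 14] and [14, 8, 20]
  Split: [8, 25, 14] -> [8] and [25, 14]
    Split: [25, 14] -> [25] and [14]
    Merge: [25] + [14] -> [14, 25]
  Merge: [8] + [14, 25] -> [8, 14, 25]
  Split: [14, 8, 20] -> [14] and [8, 20]
    Split: [8, 20] -> [8] and [20]
    Merge: [8] + [20] -> [8, 20]
  Merge: [14] + [8, 20] -> [8, 14, 20]
Merge: [8, 14, 25] + [8, 14, 20] -> [8, 8, 14, 14, 20, 25]

Final sorted array: [8, 8, 14, 14, 20, 25]

The merge sort proceeds by recursively splitting the array and merging sorted halves.
After all merges, the sorted array is [8, 8, 14, 14, 20, 25].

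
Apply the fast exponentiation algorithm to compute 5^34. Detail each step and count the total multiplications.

Computing 5^34 by squaring (build up from 5^1; each line after the first costs one multiplication):

5^1 = 5
5^2 = (5^1)^2 = 5^2 = 25
5^4 = (5^2)^2 = 25^2 = 625
5^8 = (5^4)^2 = 625^2 = 390625
5^16 = (5^8)^2 = 390625^2 = 152587890625
5^17 = 5 * 5^16 = 5 * 152587890625 = 762939453125
5^34 = (5^17)^2 = 762939453125^2 = 582076609134674072265625

Result: 582076609134674072265625
Multiplications needed: 6 (6 lines after 5^1)

5^34 = 582076609134674072265625. Using exponentiation by squaring, this requires 6 multiplications. The key idea: if the exponent is even, square the half-power; if odd, multiply by the base once.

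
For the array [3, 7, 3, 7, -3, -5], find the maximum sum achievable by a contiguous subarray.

Using Kadane's algorithm on [3, 7, 3, 7, -3, -5]:

Scanning through the array:
Position 1 (value 7): max_ending_here = 10, max_so_far = 10
Position 2 (value 3): max_ending_here = 13, max_so_far = 13
Position 3 (value 7): max_ending_here = 20, max_so_far = 20
Position 4 (value -3): max_ending_here = 17, max_so_far = 20
Position 5 (value -5): max_ending_here = 12, max_so_far = 20

Maximum subarray: [3, 7, 3, 7]
Maximum sum: 20

The maximum subarray is [3, 7, 3, 7] with sum 20. This subarray runs from index 0 to index 3.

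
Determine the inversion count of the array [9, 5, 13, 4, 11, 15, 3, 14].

Finding inversions in [9, 5, 13, 4, 11, 15, 3, 14]:

(0, 1): arr[0]=9 > arr[1]=5
(0, 3): arr[0]=9 > arr[3]=4
(0, 6): arr[0]=9 > arr[6]=3
(1, 3): arr[1]=5 > arr[3]=4
(1, 6): arr[1]=5 > arr[6]=3
(2, 3): arr[2]=13 > arr[3]=4
(2, 4): arr[2]=13 > arr[4]=11
(2, 6): arr[2]=13 > arr[6]=3
(3, 6): arr[3]=4 > arr[6]=3
(4, 6): arr[4]=11 > arr[6]=3
(5, 6): arr[5]=15 > arr[6]=3
(5, 7): arr[5]=15 > arr[7]=14

Total inversions: 12

The array has 12 inversion(s): (0,1), (0,3), (0,6), (1,3), (1,6), (2,3), (2,4), (2,6), (3,6), (4,6), (5,6), (5,7). Each pair (i,j) satisfies i < j and arr[i] > arr[j].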